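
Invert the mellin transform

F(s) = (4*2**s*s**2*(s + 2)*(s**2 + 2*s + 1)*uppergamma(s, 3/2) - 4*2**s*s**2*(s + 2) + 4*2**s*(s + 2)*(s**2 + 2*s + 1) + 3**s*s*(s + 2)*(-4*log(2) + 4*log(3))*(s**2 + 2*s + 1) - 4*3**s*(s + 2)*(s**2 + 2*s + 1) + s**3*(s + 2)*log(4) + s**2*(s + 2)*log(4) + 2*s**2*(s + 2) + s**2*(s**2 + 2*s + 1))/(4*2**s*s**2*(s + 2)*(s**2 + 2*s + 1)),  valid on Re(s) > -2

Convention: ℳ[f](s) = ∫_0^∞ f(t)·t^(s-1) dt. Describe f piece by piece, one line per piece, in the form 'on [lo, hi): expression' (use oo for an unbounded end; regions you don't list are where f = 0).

treat the 4 regions marked off by 1/2, 1, 3/2 separately and sum
the [0, 1/2) slice contributes ∫ t**2·t^(s-1) dt
between 1/2 and 1 the integrand is t*log(t)·t^(s-1)
∫ over [1, 3/2) of log(t)·t^(s-1) joins the sum
∫ exp(-t)·t^(s-1) over [3/2, ∞)

on [0, 1/2): t**2
on [1/2, 1): t*log(t)
on [1, 3/2): log(t)
on [3/2, oo): exp(-t)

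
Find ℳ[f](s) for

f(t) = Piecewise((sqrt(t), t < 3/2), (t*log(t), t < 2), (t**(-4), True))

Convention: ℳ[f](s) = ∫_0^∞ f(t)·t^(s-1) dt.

decompose at 3/2, 2; ℳ[f](s) sums the 3 pieces' integrals
piece [0, 3/2): integrate sqrt(t) against the kernel
segment [3/2, 2) carries t*log(t); integrate it
over [2, ∞), the kernel integral of t**(-4) enters the sum

(-32*2**(2*s)*(s - 4)*(2*s + 1) + 3**s*s*(s - 4)*(2*s + 1)*(-24*log(3) + 24*log(2)) + 3**s*(s - 4)*(2*s + 1)*(-24*log(3) + 24*log(2)) + 24*3**s*(s - 4)*(2*s + 1) + 16*3**s*sqrt(6)*(s - 4)*(s**2 + 2*s + 1) + 32*4**s*s*(s - 4)*(2*s + 1)*log(2) + 32*4**s*(s - 4)*(2*s + 1)*log(2) - 4**s*(2*s + 1)*(s**2 + 2*s + 1))/(16*2**s*(s - 4)*(2*s + 1)*(s**2 + 2*s + 1))
  -1/2 < Re(s) < 4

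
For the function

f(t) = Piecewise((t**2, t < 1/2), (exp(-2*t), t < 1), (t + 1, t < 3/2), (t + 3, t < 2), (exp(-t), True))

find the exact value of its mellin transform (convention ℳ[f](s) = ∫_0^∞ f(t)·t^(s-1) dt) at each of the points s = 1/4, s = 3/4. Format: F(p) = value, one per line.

summing 5 kernel integrals split by 1/2, 1, 3/2, 2 yields ℳ[f](s)
on [0, 1/2) integrate f = t**2 against the kernel
over [1/2, 1), the kernel integral of exp(-2*t) enters the sum
over [1, 3/2), the kernel integral of (t + 1) enters the sum
segment 3/2 to 2 holds (t + 3); add its integral
[2, ∞) adds the kernel integral of exp(-t)

F(1/4) = 2**(3/4)*(-360*3**(1/4) - 216*2**(1/4) - 45*uppergamma(1/4, 2) + 45*2**(1/4)*uppergamma(1/4, 2) + 5 + 45*uppergamma(1/4, 1) + 612*sqrt(2))/90
F(3/4) = 2**(1/4)*(-616*3**(3/4) - 440*2**(3/4) - 231*uppergamma(3/4, 2) + 21 + 231*2**(3/4)*uppergamma(3/4, 2) + 231*uppergamma(3/4, 1) + 2376*sqrt(2))/462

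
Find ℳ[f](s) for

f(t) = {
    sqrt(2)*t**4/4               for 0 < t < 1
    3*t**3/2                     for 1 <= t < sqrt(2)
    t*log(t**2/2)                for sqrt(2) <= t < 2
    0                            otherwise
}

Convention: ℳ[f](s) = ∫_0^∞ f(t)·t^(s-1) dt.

(8*2**s*(s + 1)*(s + 3)*(s + 4)*log(2) + 3*2**(s/2 + 5/2)*(s + 1)**2*(s + 4) + 2**(s/2 + 7/2)*(s + 3)*(s + 4) - 2**(s + 4)*(s + 3)*(s + 4) + 6*(-s - 4)*(s + 1)**2 + sqrt(2)*(s + 1)**2*(s + 3))/(4*(s + 1)**2*(s + 3)*(s + 4))
  Re(s) > -4

remove the power substitution first: sqrt(2)*t**2/4 on [0, 1); 3*t**(3/2)/2 on [1, 2); sqrt(t)*log(t/2) on [2, 4)
the shared t-power comes off first: sqrt(2)*t**(3/2)/4 on [0, 1); 3*t/2 on [1, 2); log(t/2) on [2, 4)
reversing the common scale on t: t**(3/2) on [0, 1/2); 3*t on [1/2, 1); log(t) on [1, 2)
the 3 pieces separated at 1, sqrt(2) each add one integral
segment 0 to 1 holds sqrt(2)*t**4/4; add its integral
between 1 and sqrt(2) the integrand is 3*t**3/2·t^(s-1)
[sqrt(2), 2) adds the kernel integral of t*log(t**2/2)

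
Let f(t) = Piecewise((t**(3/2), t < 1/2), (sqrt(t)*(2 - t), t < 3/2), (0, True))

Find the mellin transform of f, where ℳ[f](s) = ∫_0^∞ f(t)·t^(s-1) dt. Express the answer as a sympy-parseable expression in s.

strip the shared t-power: t on [0, 1/2); 2 - t on [1/2, 3/2)
cuts at 1/2: linearity sums the 2 kernel integrals
∫ t**(3/2)·t^(s-1) over [0, 1/2)
on [1/2, 3/2) integrate f = sqrt(t)*(2 - t) against the kernel

2**(-s - 1/2)*(3**(s + 1/2)*(2*s + 1) + 8*3**(s + 1/2) - 4*s - 10)/((2*s + 1)*(2*s + 3))
  Re(s) > -3/2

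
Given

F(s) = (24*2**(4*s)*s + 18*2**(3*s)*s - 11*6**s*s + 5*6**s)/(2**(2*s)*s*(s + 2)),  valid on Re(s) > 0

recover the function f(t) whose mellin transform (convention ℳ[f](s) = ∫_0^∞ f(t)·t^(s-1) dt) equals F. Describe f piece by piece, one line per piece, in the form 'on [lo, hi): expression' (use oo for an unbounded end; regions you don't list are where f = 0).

on [0, 3/2): 5/2
on [3/2, 2): 6*t**2
on [2, 4): 3*t**2/2

breakpoints 3/2, 2: one integral from each of the 3 segments
on [0, 3/2): add ∫ 5/2·t^(s-1) dt
over [3/2, 2), the kernel integral of 6*t**2 enters the sum
∫ over [2, 4) of 3*t**2/2·t^(s-1) joins the sum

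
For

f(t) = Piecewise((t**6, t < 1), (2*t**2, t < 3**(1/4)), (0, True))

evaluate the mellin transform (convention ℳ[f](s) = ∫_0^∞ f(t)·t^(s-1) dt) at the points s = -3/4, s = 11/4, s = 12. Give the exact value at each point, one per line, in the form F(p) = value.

peel off the power substitution: t**3 on [0, 1); 2*t on [1, sqrt(3))
undo the power substitution: t**(3/2) on [0, 1); 2*sqrt(t) on [1, 3)
the 2 pieces separated at 1 each add one integral
segment [0, 1) carries t**6; integrate it
on [1, 3**(1/4)) integrate f = 2*t**2 against the kernel

F(-3/4) = -148/105 + 8*3**(5/16)/5
F(11/4) = -204/665 + 24*3**(3/16)/19
F(12) = -11/126 + 27*sqrt(3)/7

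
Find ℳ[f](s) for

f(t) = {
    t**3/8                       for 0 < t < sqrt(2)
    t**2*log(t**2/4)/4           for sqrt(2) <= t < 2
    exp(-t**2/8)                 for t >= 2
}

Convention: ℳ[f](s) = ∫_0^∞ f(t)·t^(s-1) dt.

remove the common scale on t first: t**3 on [0, sqrt(2)/2); t**2*log(t**2) on [sqrt(2)/2, 1); exp(-t**2/2) on [1, ∞)
the power substitution comes off first: t**(3/2) on [0, 1/2); t*log(t) on [1/2, 1); exp(-t/2) on [1, ∞)
breakpoints sqrt(2), 2: one integral from each of the 3 segments
segment [0, sqrt(2)) carries t**3/8; integrate it
[sqrt(2), 2) adds the kernel integral of t**2*log(t**2/4)/4
piece [2, ∞): integrate exp(-t**2/8) against the kernel

2**(s/2)*(-2*2**(s/2)*(s + 3) + 2*2**s*(s + 3)*(s**2/4 + s + 1)*uppergamma(s/2, 1/2) + s*(s + 3)*log(2)/2 + s + (s + 3)*log(2) + sqrt(2)*(s**2/4 + s + 1) + 3)/(4*(s + 3)*(s**2/4 + s + 1))
  Re(s) > -3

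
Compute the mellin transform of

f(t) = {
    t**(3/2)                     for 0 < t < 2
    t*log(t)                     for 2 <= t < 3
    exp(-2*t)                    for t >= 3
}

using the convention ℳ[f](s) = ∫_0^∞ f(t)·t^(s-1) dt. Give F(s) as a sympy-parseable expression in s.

(-12**s*s*(2*s + 3)*log(4) - 12**s*(2*s + 3)*log(4) + 12**s*(4*s + 6) + 12**s*sqrt(2)*(4*s**2 + 8*s + 4) + 3*18**s*s*(2*s + 3)*log(3) + 18**s*(-6*s - 9) + 3*18**s*(2*s + 3)*log(3) + 3**s*(2*s + 3)*(s**2 + 2*s + 1)*uppergamma(s, 6))/(6**s*(2*s + 3)*(s**2 + 2*s + 1))
  Re(s) > -3/2

breakpoints 2, 3: one integral from each of the 3 segments
∫ over [0, 2) of t**(3/2)·t^(s-1) joins the sum
the [2, 3) slice contributes ∫ t*log(t)·t^(s-1) dt
between 3 and ∞ the integrand is exp(-2*t)·t^(s-1)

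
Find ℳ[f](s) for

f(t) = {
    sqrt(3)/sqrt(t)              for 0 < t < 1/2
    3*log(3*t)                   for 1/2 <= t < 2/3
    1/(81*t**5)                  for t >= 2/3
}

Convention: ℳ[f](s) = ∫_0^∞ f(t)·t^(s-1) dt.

reversing the shared t-power: sqrt(3)*sqrt(t) on [0, 1/2); 3*t*log(3*t) on [1/2, 2/3); 1/(81*t**4) on [2/3, ∞)
reversing the common scale on t: sqrt(t) on [0, 3/2); t*log(t) on [3/2, 2); t**(-4) on [2, ∞)
linearity at 1/2, 2/3 turns ℳ[f](s) into 3 summed integrals
∫ sqrt(3)/sqrt(t)·t^(s-1) over [0, 1/2)
piece [1/2, 2/3): integrate 3*log(3*t) against the kernel
segment 2/3 to ∞ holds 1/(81*t**5); add its integral

6**(1 - s)*(32*2**(2*s - 2)*(s - 5)*(s - 1)*(2*s - 1)*log(2) - 32*2**(2*s - 2)*(s - 5)*(2*s - 1) + 32*2**(2*s - 2)*(s - 5)*(2*s - 1)*log(2) - 2**(2*s - 2)*(2*s - 1)*(2*s + (s - 1)**2 - 1) - 24*3**(s - 1)*(s - 5)*(s - 1)*(2*s - 1)*log(3) + 24*3**(s - 1)*(s - 5)*(s - 1)*(2*s - 1)*log(2) - 24*3**(s - 1)*(s - 5)*(2*s - 1)*log(3) + 24*3**(s - 1)*(s - 5)*(2*s - 1)*log(2) + 24*3**(s - 1)*(s - 5)*(2*s - 1) + 16*3**(s - 1)*sqrt(6)*(s - 5)*(2*s + (s - 1)**2 - 1))/(16*(s - 5)*(2*s - 1)*(2*s + (s - 1)**2 - 1))
  1/2 < Re(s) < 5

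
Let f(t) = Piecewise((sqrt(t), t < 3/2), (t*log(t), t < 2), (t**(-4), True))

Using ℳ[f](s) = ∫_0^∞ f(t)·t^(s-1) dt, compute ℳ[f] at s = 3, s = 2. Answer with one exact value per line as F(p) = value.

F(3) = -81*log(3)/64 - 47/256 + 27*sqrt(6)/56 + 337*log(2)/64
F(2) = -9*log(3)/8 - 7/18 + 9*sqrt(6)/20 + 91*log(2)/24

the 3 pieces separated at 3/2, 2 each add one integral
[0, 3/2) adds the kernel integral of sqrt(t)
segment [3/2, 2) carries t*log(t); integrate it
on [2, ∞) integrate f = t**(-4) against the kernel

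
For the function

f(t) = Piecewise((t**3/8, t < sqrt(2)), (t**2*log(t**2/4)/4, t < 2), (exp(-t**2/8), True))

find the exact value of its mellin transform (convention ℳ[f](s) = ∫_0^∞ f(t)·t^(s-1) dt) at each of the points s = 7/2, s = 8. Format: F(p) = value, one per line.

F(7/2) = 2**(3/4)*(-416*2**(3/4) + 104 + 121*sqrt(2) + 286*log(2) + 12584*sqrt(2)*uppergamma(7/4, 1/2))/1573
F(8) = -124/25 + 4*sqrt(2)/11 + 4*log(2)/5 + 20224*exp(-1/2)

undo the power substitution: t**(3/2)/8 on [0, 2); t*log(t/4)/4 on [2, 4); exp(-t/8) on [4, ∞)
strip the common scale on t: sqrt(2)*t**(3/2)/4 on [0, 1); t*log(t/2)/2 on [1, 2); exp(-t/4) on [2, ∞)
back out the common scale on t: t**(3/2) on [0, 1/2); t*log(t) on [1/2, 1); exp(-t/2) on [1, ∞)
cuts at sqrt(2), 2: linearity sums the 3 kernel integrals
[0, sqrt(2)) adds the kernel integral of t**3/8
segment sqrt(2) to 2 holds t**2*log(t**2/4)/4; add its integral
the [2, ∞) slice contributes ∫ exp(-t**2/8)·t^(s-1) dt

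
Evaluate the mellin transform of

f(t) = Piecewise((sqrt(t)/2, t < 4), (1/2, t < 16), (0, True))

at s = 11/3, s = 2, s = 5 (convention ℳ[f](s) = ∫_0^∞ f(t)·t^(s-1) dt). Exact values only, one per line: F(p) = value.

back out the power substitution: t/2 on [0, 2); 1/2 on [2, 4)
strip the common scale on t: t on [0, 1); 1/2 on [1, 2)
summing 2 kernel integrals split by 4 yields ℳ[f](s)
between 0 and 4 the integrand is sqrt(t)/2·t^(s-1)
segment [4, 16) carries 1/2; integrate it

F(11/3) = 192*2**(1/3)*(19 + 3200*2**(1/3))/275
F(2) = 332/5
F(5) = 5771776/55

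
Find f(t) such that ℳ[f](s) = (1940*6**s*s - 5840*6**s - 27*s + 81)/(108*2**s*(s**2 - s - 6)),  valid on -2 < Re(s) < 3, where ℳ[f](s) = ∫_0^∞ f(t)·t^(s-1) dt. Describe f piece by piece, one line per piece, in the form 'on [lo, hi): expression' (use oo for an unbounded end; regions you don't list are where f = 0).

on [0, 1/2): t**2
on [1/2, 3): 2*t**2
on [3, oo): t**(-3)

back out the shared t-power: t on [0, 1/2); 2*t on [1/2, 3); t**(-4) on [3, ∞)
cuts at 1/2, 3: linearity sums the 3 kernel integrals
on [0, 1/2): add ∫ t**2·t^(s-1) dt
segment [1/2, 3) carries 2*t**2; integrate it
[3, ∞) adds the kernel integral of t**(-3)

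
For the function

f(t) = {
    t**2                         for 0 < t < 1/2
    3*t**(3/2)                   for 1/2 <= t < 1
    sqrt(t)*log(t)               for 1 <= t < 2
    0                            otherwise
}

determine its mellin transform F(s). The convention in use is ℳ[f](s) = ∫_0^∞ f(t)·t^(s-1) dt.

2**(-s - 5/2)*(2**(s + 7/2)*(2*s + 1)**2*(3*s + 6) + 2**(s + 9/2)*(s + 2)*(2*s + 3) - 2**(2*s + 5)*(s + 2)*(2*s + 3) + 16*4**s*(s + 2)*(2*s + 1)*(2*s + 3)*log(2) + (-12*s - 24)*(2*s + 1)**2 + sqrt(2)*(2*s + 1)**2*(2*s + 3))/((s + 2)*(2*s + 1)**2*(2*s + 3))
  Re(s) > -2

invert the shared t-power to get t**(3/2) on [0, 1/2); 3*t on [1/2, 1); log(t) on [1, 2)
the 3 pieces separated at 1/2, 1 each add one integral
the [0, 1/2) slice contributes ∫ t**2·t^(s-1) dt
segment 1/2 to 1 holds 3*t**(3/2); add its integral
on [1, 2): add ∫ sqrt(t)*log(t)·t^(s-1) dt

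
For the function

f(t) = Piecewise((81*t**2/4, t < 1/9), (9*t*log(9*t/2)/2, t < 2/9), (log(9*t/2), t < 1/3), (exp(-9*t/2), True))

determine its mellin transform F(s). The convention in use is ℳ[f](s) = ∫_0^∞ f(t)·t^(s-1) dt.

(4*2**s*s**2*(s + 2)*(s**2 + 2*s + 1)*uppergamma(s, 3/2) - 4*2**s*s**2*(s + 2) + 4*2**s*(s + 2)*(s**2 + 2*s + 1) + 3**s*s*(s + 2)*(-4*log(2) + 4*log(3))*(s**2 + 2*s + 1) - 4*3**s*(s + 2)*(s**2 + 2*s + 1) + s**3*(s + 2)*log(4) + s**2*(s + 2)*log(4) + 2*s**2*(s + 2) + s**2*(s**2 + 2*s + 1))/(4*9**s*s**2*(s + 2)*(s**2 + 2*s + 1))
  Re(s) > -2

the common scale on t comes off first: 9*t**2/4 on [0, 1/3); 3*t*log(3*t/2)/2 on [1/3, 2/3); log(3*t/2) on [2/3, 1); …
remove the common scale on t first: t**2 on [0, 1/2); t*log(t) on [1/2, 1); log(t) on [1, 3/2); …
linearity at 1/9, 2/9, 1/3 turns ℳ[f](s) into 4 summed integrals
∫ over [0, 1/9) of 81*t**2/4·t^(s-1) joins the sum
∫ over [1/9, 2/9) of 9*t*log(9*t/2)/2·t^(s-1) joins the sum
on [2/9, 1/3) integrate f = log(9*t/2) against the kernel
on [1/3, ∞): add ∫ exp(-9*t/2)·t^(s-1) dt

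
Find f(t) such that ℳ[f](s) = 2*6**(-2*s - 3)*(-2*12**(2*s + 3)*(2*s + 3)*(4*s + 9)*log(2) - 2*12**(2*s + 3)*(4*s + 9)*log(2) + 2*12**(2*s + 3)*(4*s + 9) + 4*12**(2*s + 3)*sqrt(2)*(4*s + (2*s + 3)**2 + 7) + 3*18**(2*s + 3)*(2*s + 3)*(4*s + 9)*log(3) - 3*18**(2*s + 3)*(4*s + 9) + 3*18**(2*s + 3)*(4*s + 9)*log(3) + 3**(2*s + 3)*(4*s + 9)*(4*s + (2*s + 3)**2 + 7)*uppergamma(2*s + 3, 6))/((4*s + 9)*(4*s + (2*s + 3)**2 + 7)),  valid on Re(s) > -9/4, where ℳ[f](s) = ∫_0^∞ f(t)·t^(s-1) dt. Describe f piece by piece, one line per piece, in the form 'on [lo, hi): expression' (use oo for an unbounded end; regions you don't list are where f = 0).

peel off the shared t-power: t**(5/4) on [0, 4); t*log(sqrt(t)) on [4, 9); sqrt(t)*exp(-2*sqrt(t)) on [9, ∞)
strip the power substitution: t**(5/2) on [0, 2); t**2*log(t) on [2, 3); t*exp(-2*t) on [3, ∞)
invert the shared t-power to get t**(3/2) on [0, 2); t*log(t) on [2, 3); exp(-2*t) on [3, ∞)
slice at 4, 9, transform all 3 pieces, and sum them
segment 0 to 4 holds t**(9/4); add its integral
segment 4 to 9 holds t**2*log(sqrt(t)); add its integral
on [9, ∞): add ∫ t**(3/2)*exp(-2*sqrt(t))·t^(s-1) dt

on [0, 4): t**(9/4)
on [4, 9): t**2*log(sqrt(t))
on [9, oo): t**(3/2)*exp(-2*sqrt(t))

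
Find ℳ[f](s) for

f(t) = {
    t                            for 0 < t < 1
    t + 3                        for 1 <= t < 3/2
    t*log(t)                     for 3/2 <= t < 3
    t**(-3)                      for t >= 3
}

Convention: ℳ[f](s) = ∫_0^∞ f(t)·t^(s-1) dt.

(-162*2**s*s*(s - 3)*(s**2 + 2*s + 1) - 162*2**s*(s - 3)*(s**2 + 2*s + 1) - 81*3**s*s**2*(s - 3)*(s + 1)*log(3) + 81*3**s*s**2*(s - 3)*(s + 1)*log(2) - 81*3**s*s*(s - 3)*(s + 1)*log(3) + 81*3**s*s*(s - 3)*(s + 1)*log(2) + 81*3**s*s*(s - 3)*(s + 1) + 243*3**s*s*(s - 3)*(s**2 + 2*s + 1) + 162*3**s*(s - 3)*(s**2 + 2*s + 1) + 162*6**s*s**2*(s - 3)*(s + 1)*log(3) - 162*6**s*s*(s - 3)*(s + 1) + 162*6**s*s*(s - 3)*(s + 1)*log(3) - 2*6**s*s*(s + 1)*(s**2 + 2*s + 1))/(54*2**s*s*(s - 3)*(s + 1)*(s**2 + 2*s + 1))
  -1 < Re(s) < 3

split f at 1, 3/2, 3: ℳ[f](s) collects 4 kernel integrals
over [0, 1), the kernel integral of t enters the sum
for t in [1, 3/2): the term is ∫ (t + 3)·t^(s-1)
∫ over [3/2, 3) of t*log(t)·t^(s-1) joins the sum
for t in [3, ∞): the term is ∫ t**(-3)·t^(s-1)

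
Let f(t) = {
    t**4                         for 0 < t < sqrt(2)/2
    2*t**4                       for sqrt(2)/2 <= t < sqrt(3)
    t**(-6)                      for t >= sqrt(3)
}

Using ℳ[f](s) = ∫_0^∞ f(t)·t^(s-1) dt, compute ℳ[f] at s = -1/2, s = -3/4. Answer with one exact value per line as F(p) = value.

undo the shared t-power: t**2 on [0, sqrt(2)/2); 2*t**2 on [sqrt(2)/2, sqrt(3)); t**(-8) on [sqrt(3), ∞)
reversing the power substitution: t on [0, 1/2); 2*t on [1/2, 3); t**(-4) on [3, ∞)
slice at sqrt(2)/2, sqrt(3), transform all 3 pieces, and sum them
∫ t**4·t^(s-1) over [0, sqrt(2)/2)
[sqrt(2)/2, sqrt(3)) adds the kernel integral of 2*t**4
on [sqrt(3), ∞): add ∫ t**(-6)·t^(s-1) dt

F(-1/2) = 2**(1/4)*(-1053 + 12650*6**(3/4))/14742
F(-3/4) = 2**(3/8)*(-2187 + 26270*6**(5/8))/28431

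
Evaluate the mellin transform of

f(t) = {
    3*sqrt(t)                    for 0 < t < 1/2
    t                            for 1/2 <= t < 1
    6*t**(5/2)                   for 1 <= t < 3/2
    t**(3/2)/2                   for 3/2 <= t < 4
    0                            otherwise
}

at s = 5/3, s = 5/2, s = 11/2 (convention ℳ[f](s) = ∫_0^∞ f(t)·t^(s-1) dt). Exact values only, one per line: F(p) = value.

decompose at 1/2, 1, 3/2; ℳ[f](s) sums the 4 pieces' integrals
∫ 3*sqrt(t)·t^(s-1) over [0, 1/2)
[1/2, 1) adds the kernel integral of t
over [1, 3/2), the kernel integral of 6*t**(5/2) enters the sum
between 3/2 and 4 the integrand is t**(3/2)/2·t^(s-1)

F(5/3) = -213/200 + 9*2**(5/6)/52 + 25677*2**(5/6)*3**(1/6)/7600 + 12231*2**(1/3)/1216
F(5/2) = 177813/4480 - sqrt(2)/56
F(11/2) = 110674509/93184 - sqrt(2)/832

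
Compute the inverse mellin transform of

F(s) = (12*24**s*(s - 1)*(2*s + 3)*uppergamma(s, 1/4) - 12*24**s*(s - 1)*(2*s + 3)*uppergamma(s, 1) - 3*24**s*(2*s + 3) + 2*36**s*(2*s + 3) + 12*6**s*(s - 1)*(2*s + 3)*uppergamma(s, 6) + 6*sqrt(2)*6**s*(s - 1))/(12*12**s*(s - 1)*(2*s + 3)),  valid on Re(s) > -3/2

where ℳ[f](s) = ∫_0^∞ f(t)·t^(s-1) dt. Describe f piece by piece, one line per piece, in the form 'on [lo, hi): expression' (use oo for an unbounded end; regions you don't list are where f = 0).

integrate the 4 segments split at 1/2, 2, 3, then add the results
segment 0 to 1/2 holds t**(3/2); add its integral
segment [1/2, 2) carries exp(-t/2); integrate it
on [2, 3) integrate f = 1/(2*t) against the kernel
on [3, ∞): add ∫ exp(-2*t)·t^(s-1) dt

on [0, 1/2): t**(3/2)
on [1/2, 2): exp(-t/2)
on [2, 3): 1/(2*t)
on [3, oo): exp(-2*t)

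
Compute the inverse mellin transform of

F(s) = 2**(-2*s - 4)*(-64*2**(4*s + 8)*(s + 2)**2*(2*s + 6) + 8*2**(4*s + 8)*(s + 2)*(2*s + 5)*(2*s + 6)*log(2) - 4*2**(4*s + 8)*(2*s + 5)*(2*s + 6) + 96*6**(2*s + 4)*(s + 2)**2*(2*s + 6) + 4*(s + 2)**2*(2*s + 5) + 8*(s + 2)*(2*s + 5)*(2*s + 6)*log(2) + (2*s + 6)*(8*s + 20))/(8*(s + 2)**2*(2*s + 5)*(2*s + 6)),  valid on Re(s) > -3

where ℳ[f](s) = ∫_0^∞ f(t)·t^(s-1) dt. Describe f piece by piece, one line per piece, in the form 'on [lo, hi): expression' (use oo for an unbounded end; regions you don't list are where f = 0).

reversing the shared t-power: t on [0, 1/4); log(sqrt(t)) on [1/4, 4); 2*sqrt(t) on [4, 9)
strip the power substitution: t**2 on [0, 1/2); log(t) on [1/2, 2); 2*t on [2, 3)
integrate the 3 segments split at 1/4, 4, then add the results
segment 0 to 1/4 holds t**3; add its integral
∫ over [1/4, 4) of t**2*log(sqrt(t))·t^(s-1) joins the sum
segment [4, 9) carries 2*t**(5/2); integrate it

on [0, 1/4): t**3
on [1/4, 4): t**2*log(sqrt(t))
on [4, 9): 2*t**(5/2)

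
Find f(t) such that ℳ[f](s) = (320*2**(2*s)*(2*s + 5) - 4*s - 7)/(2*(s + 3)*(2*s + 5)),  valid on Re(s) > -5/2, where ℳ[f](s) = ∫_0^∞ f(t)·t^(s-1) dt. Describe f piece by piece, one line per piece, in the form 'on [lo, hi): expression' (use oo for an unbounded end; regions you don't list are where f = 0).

linearity at 1 turns ℳ[f](s) into 2 summed integrals
∫ 3*t**(5/2)/2·t^(s-1) over [0, 1)
over [1, 4), the kernel integral of 5*t**3/2 enters the sum

on [0, 1): 3*t**(5/2)/2
on [1, 4): 5*t**3/2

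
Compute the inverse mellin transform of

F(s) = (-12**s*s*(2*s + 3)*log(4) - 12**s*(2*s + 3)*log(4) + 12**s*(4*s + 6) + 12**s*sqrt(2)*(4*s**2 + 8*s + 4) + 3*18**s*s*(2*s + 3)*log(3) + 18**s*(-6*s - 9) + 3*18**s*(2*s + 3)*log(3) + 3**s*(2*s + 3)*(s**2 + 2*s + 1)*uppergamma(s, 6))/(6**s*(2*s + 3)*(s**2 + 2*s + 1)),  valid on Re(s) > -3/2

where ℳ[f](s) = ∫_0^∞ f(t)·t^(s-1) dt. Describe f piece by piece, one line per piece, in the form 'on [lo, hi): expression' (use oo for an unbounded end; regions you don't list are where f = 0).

integrate the 3 segments split at 2, 3, then add the results
for t in [0, 2): the term is ∫ t**(3/2)·t^(s-1)
segment 2 to 3 holds t*log(t); add its integral
∫ exp(-2*t)·t^(s-1) over [3, ∞)

on [0, 2): t**(3/2)
on [2, 3): t*log(t)
on [3, oo): exp(-2*t)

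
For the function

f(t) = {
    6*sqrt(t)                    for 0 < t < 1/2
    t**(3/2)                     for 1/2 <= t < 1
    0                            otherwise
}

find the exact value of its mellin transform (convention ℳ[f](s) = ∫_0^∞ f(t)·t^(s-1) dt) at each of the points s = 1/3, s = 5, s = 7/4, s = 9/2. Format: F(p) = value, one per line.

F(1/3) = 6/11 + 381*2**(1/6)/110
F(5) = 145*sqrt(2)/9152 + 2/13
F(7/4) = 4/13 + 49*2**(3/4)/156
F(9/2) = 129/640

f breaks at 1/2 into 2 integrals to sum
on [0, 1/2) integrate f = 6*sqrt(t) against the kernel
segment 1/2 to 1 holds t**(3/2); add its integral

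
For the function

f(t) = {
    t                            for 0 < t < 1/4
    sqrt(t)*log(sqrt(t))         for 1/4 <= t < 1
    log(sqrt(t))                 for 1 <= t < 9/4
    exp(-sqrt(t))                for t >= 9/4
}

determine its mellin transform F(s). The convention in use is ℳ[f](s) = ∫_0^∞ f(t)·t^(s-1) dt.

invert the power substitution to get t**2 on [0, 1/2); t*log(t) on [1/2, 1); log(t) on [1, 3/2); …
split f at 1/4, 1, 9/4: ℳ[f](s) collects 4 kernel integrals
the [0, 1/4) slice contributes ∫ t·t^(s-1) dt
between 1/4 and 1 the integrand is sqrt(t)*log(sqrt(t))·t^(s-1)
segment [1, 9/4) carries log(sqrt(t)); integrate it
[9/4, ∞) adds the kernel integral of exp(-sqrt(t))

(8*2**(2*s)*s**2*(s + 1)*(4*s**2 + 4*s + 1)*uppergamma(2*s, 3/2) - 8*2**(2*s)*s**2*(s + 1) + 2*2**(2*s)*(s + 1)*(4*s**2 + 4*s + 1) + 9**s*s*(s + 1)*(-4*log(2) + 4*log(3))*(4*s**2 + 4*s + 1) - 2*9**s*(s + 1)*(4*s**2 + 4*s + 1) + 8*s**3*(s + 1)*log(2) + 4*s**2*(s + 1)*log(2) + 4*s**2*(s + 1) + s**2*(4*s**2 + 4*s + 1))/(4*2**(2*s)*s**2*(s + 1)*(4*s**2 + 4*s + 1))
  Re(s) > -1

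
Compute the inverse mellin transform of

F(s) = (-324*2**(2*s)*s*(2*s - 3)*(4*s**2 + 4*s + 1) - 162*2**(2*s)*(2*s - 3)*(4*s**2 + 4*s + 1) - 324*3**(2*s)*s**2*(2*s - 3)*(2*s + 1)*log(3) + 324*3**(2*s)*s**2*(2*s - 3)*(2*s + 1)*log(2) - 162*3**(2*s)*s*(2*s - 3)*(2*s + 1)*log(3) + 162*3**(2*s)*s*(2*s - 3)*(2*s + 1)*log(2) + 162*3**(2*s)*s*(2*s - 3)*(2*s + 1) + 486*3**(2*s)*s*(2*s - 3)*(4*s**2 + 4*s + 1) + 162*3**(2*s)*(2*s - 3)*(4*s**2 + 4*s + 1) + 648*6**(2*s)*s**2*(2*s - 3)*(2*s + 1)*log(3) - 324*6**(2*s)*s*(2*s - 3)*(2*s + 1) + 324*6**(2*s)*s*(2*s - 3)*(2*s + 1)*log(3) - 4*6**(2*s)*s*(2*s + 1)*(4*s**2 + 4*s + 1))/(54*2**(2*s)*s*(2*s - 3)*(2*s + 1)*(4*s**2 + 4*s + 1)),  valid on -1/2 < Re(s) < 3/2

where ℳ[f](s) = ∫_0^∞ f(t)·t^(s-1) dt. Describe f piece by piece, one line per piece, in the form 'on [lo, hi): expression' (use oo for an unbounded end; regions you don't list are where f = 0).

on [0, 1): sqrt(t)
on [1, 9/4): sqrt(t) + 3
on [9/4, 9): sqrt(t)*log(sqrt(t))
on [9, oo): t**(-3/2)

remove the power substitution first: t on [0, 1); t + 3 on [1, 3/2); t*log(t) on [3/2, 3); …
slice at 1, 9/4, 9, transform all 4 pieces, and sum them
over [0, 1), the kernel integral of sqrt(t) enters the sum
for t in [1, 9/4): the term is ∫ (sqrt(t) + 3)·t^(s-1)
segment [9/4, 9) carries sqrt(t)*log(sqrt(t)); integrate it
over [9, ∞), the kernel integral of t**(-3/2) enters the sum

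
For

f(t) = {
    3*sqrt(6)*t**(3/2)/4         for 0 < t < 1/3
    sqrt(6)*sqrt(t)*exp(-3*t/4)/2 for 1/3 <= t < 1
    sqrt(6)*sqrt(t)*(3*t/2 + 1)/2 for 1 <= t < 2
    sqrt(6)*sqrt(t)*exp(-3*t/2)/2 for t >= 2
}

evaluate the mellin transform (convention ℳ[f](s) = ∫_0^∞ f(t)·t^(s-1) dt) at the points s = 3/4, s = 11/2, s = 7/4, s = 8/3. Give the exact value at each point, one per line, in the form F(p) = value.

reversing the common scale on t: t**(3/2) on [0, 1/2); sqrt(t)*exp(-t/2) on [1/2, 3/2); sqrt(t)*(t + 1) on [3/2, 3); …
peel off the shared t-power: t on [0, 1/2); exp(-t/2) on [1/2, 3/2); t + 1 on [3/2, 3); …
the 4 pieces separated at 1/3, 1, 2 each add one integral
for t in [0, 1/3): the term is ∫ 3*sqrt(6)*t**(3/2)/4·t^(s-1)
the [1/3, 1) slice contributes ∫ sqrt(6)*sqrt(t)*exp(-3*t/4)/2·t^(s-1) dt
segment [1, 2) carries sqrt(6)*sqrt(t)*(3*t/2 + 1)/2; integrate it
over [2, ∞), the kernel integral of sqrt(6)*sqrt(t)*exp(-3*t/2)/2 enters the sum

F(3/4) = sqrt(2)*3**(1/4)*(-99*3**(1/4) - 90*sqrt(2)*uppergamma(5/4, 3/4) + 45*2**(1/4)*uppergamma(5/4, 3) + 5 + 90*sqrt(2)*uppergamma(5/4, 1/4) + 288*6**(1/4))/135
F(11/2) = sqrt(6)*(-14565768*exp(13/4) + 1978368*E + 384913*exp(4) + 8835736*exp(15/4))*exp(-4)/20412
F(7/4) = sqrt(2)*3**(1/4)*(-104*sqrt(2)*uppergamma(9/4, 3/4) - 53*3**(1/4) + 1 + 26*2**(1/4)*uppergamma(9/4, 3) + 104*sqrt(2)*uppergamma(9/4, 1/4) + 320*6**(1/4))/117
F(8/3) = sqrt(2)*3**(1/3)*(-30400*2**(1/3)*uppergamma(19/6, 3/4) - 8667*3**(1/6) + 57 + 3800*2**(1/6)*uppergamma(19/6, 3) + 30400*2**(1/3)*uppergamma(19/6, 1/4) + 106272*6**(1/6))/25650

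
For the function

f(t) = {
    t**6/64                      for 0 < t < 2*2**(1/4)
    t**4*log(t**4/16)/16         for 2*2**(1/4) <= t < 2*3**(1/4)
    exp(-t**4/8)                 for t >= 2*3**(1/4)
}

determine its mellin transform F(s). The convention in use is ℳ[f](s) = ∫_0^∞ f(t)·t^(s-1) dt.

undo the common scale on t: t**6 on [0, 2**(1/4)); t**4*log(t**4) on [2**(1/4), 3**(1/4)); exp(-2*t**4) on [3**(1/4), ∞)
invert the power substitution to get t**3 on [0, sqrt(2)); t**2*log(t**2) on [sqrt(2), sqrt(3)); exp(-2*t**2) on [sqrt(3), ∞)
the power substitution comes off first: t**(3/2) on [0, 2); t*log(t) on [2, 3); exp(-2*t) on [3, ∞)
f breaks at 2*2**(1/4), 2*3**(1/4) into 3 integrals to sum
∫ t**6/64·t^(s-1) over [0, 2*2**(1/4))
[2*2**(1/4), 2*3**(1/4)) adds the kernel integral of t**4*log(t**4/16)/16
on [2*3**(1/4), ∞) integrate f = exp(-t**4/8) against the kernel

2**s*(-12**(s/4)*s*(s/2 + 3)*log(2)/2 - 2*12**(s/4)*(s/2 + 3)*log(2) + 2*12**(s/4)*(s/2 + 3) + 4*12**(s/4)*sqrt(2)*(s**2/16 + s/2 + 1) + 3*18**(s/4)*s*(s/2 + 3)*log(3)/4 - 3*18**(s/4)*(s/2 + 3) + 3*18**(s/4)*(s/2 + 3)*log(3) + 3**(s/4)*(s/2 + 3)*(s**2/16 + s/2 + 1)*uppergamma(s/4, 6))/(4*6**(s/4)*(s/2 + 3)*(s**2/16 + s/2 + 1))
  Re(s) > -6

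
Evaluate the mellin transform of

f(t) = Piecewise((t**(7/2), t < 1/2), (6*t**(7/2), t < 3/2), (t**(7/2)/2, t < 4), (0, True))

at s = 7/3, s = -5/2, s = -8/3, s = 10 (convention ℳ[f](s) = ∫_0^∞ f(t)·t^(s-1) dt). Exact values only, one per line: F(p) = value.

F(7/3) = -3*2**(1/6)/224 + 8019*2**(1/6)*3**(5/6)/2240 + 6144*2**(2/3)/35
F(-5/2) = 31/4
F(-8/3) = -3*2**(1/6) + 6*2**(2/3)/5 + 33*2**(1/6)*3**(5/6)/10
F(10) = -5*sqrt(2)/221184 + 649539*sqrt(6)/16384 + 134217728/27

along the cuts 1/2, 3/2, ℳ[f](s) splits into 3 integrals
∫ t**(7/2)·t^(s-1) over [0, 1/2)
on [1/2, 3/2): add ∫ 6*t**(7/2)·t^(s-1) dt
∫ t**(7/2)/2·t^(s-1) over [3/2, 4)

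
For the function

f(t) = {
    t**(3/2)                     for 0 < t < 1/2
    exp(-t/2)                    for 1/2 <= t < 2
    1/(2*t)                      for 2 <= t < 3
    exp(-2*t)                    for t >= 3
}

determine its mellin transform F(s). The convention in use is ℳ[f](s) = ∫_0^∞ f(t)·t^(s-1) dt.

along the cuts 1/2, 2, 3, ℳ[f](s) splits into 4 integrals
over [0, 1/2), the kernel integral of t**(3/2) enters the sum
segment 1/2 to 2 holds exp(-t/2); add its integral
between 2 and 3 the integrand is 1/(2*t)·t^(s-1)
over [3, ∞), the kernel integral of exp(-2*t) enters the sum

(12*24**s*(s - 1)*(2*s + 3)*uppergamma(s, 1/4) - 12*24**s*(s - 1)*(2*s + 3)*uppergamma(s, 1) - 3*24**s*(2*s + 3) + 2*36**s*(2*s + 3) + 12*6**s*(s - 1)*(2*s + 3)*uppergamma(s, 6) + 6*sqrt(2)*6**s*(s - 1))/(12*12**s*(s - 1)*(2*s + 3))
  Re(s) > -3/2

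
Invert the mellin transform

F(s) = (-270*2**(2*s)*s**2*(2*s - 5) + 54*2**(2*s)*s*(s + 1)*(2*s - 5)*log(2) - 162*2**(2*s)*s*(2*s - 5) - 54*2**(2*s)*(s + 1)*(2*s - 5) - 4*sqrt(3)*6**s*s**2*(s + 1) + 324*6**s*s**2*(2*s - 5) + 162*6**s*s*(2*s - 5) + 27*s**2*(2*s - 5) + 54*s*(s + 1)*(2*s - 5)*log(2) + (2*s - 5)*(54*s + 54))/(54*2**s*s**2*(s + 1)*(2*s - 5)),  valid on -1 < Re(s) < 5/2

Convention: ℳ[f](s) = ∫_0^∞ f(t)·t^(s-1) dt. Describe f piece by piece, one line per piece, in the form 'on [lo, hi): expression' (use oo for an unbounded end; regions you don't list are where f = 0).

linearity at 1/2, 2, 3 turns ℳ[f](s) into 4 summed integrals
segment 0 to 1/2 holds t; add its integral
∫ over [1/2, 2) of log(t)·t^(s-1) joins the sum
segment 2 to 3 holds (t + 3); add its integral
∫ over [3, ∞) of t**(-5/2)·t^(s-1) joins the sum

on [0, 1/2): t
on [1/2, 2): log(t)
on [2, 3): t + 3
on [3, oo): t**(-5/2)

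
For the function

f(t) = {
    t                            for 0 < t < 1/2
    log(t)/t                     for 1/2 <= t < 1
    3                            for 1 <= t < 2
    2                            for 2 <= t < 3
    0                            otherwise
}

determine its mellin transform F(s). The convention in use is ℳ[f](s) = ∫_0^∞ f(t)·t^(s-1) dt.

(2*2**(2*s)*(s + 1)*(s**2 - 2*s + 1) - 2*2**s*s*(s + 1) - 6*2**s*(s + 1)*(s**2 - 2*s + 1) + 4*6**s*(s + 1)*(s**2 - 2*s + 1) + 4*s**2*(s + 1)*log(2) - 4*s*(s + 1)*log(2) + 4*s*(s + 1) + s*(s**2 - 2*s + 1))/(2*2**s*s*(s + 1)*(s**2 - 2*s + 1))
  Re(s) > -1

the 4 pieces separated at 1/2, 1, 2 each add one integral
[0, 1/2) adds the kernel integral of t
∫ log(t)/t·t^(s-1) over [1/2, 1)
the [1, 2) slice contributes ∫ 3·t^(s-1) dt
on [2, 3): add ∫ 2·t^(s-1) dt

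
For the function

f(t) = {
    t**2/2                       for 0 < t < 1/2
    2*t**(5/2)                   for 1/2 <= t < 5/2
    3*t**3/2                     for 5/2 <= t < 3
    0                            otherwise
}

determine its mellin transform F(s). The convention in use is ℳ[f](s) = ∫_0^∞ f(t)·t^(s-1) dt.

(2**(1 - s)*(s + 3)*(2*s + 5) + 2**(7/2 - s)*5**(s + 5/2)*(s + 2)*(s + 3) - 2**(7/2 - s)*(s + 2)*(s + 3) + 8*3**(s + 4)*(s + 2)*(2*s + 5) - 375*(5/2)**s*(s + 2)*(2*s + 5))/(16*(s + 2)*(s + 3)*(2*s + 5))
  Re(s) > -2

along the cuts 1/2, 5/2, ℳ[f](s) splits into 3 integrals
[0, 1/2) adds the kernel integral of t**2/2
∫ 2*t**(5/2)·t^(s-1) over [1/2, 5/2)
the [5/2, 3) slice contributes ∫ 3*t**3/2·t^(s-1) dt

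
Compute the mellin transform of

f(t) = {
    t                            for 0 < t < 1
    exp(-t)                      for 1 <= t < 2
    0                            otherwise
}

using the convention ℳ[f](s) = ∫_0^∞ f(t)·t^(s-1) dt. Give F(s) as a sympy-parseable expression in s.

the 2 pieces separated at 1 each add one integral
∫ t·t^(s-1) over [0, 1)
the [1, 2) slice contributes ∫ exp(-t)·t^(s-1) dt

((s + 1)*uppergamma(s, 1) - (s + 1)*uppergamma(s, 2) + 1)/(s + 1)
  Re(s) > -1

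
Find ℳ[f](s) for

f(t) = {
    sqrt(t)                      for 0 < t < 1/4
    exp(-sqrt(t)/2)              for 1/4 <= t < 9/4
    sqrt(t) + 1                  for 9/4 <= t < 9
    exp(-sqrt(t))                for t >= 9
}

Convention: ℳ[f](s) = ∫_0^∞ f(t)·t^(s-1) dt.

(2**(2*s + 1)*s*(2*s + 1)*uppergamma(2*s, 3) + 2**(4*s + 1)*s*(2*s + 1)*uppergamma(2*s, 1/4) - 2**(4*s + 1)*s*(2*s + 1)*uppergamma(2*s, 3/4) + 8*36**s*s + 36**s - 5*9**s*s - 9**s + s)/(4**s*s*(2*s + 1))
  Re(s) > -1/2

reversing the power substitution: t on [0, 1/2); exp(-t/2) on [1/2, 3/2); t + 1 on [3/2, 3); …
breakpoints 1/4, 9/4, 9: one integral from each of the 4 segments
the [0, 1/4) slice contributes ∫ sqrt(t)·t^(s-1) dt
the [1/4, 9/4) slice contributes ∫ exp(-sqrt(t)/2)·t^(s-1) dt
∫ over [9/4, 9) of (sqrt(t) + 1)·t^(s-1) joins the sum
segment 9 to ∞ holds exp(-sqrt(t)); add its integral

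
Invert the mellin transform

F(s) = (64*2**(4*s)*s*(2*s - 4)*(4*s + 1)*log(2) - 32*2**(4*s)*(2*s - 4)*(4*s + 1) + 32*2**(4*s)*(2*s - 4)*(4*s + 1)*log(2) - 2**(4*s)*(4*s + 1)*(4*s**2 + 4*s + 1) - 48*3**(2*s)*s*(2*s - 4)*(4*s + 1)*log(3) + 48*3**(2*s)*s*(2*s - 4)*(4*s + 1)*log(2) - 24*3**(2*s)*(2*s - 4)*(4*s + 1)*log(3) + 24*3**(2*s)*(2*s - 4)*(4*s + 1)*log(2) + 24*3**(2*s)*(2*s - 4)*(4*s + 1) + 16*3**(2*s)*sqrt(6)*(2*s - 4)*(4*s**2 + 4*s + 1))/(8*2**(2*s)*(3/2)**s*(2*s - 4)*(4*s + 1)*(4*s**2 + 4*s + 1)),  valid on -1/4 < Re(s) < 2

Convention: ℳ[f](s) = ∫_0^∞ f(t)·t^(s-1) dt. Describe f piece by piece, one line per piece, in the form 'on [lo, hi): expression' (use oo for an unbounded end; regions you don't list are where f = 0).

on [0, 3/2): 2**(3/4)*3**(1/4)*t**(1/4)/2
on [3/2, 8/3): sqrt(6)*sqrt(t)*log(sqrt(6)*sqrt(t)/2)/2
on [8/3, oo): 4/(9*t**2)

undo the common scale on t: t**(1/4) on [0, 9/4); sqrt(t)*log(sqrt(t)) on [9/4, 4); t**(-2) on [4, ∞)
back out the power substitution: sqrt(t) on [0, 3/2); t*log(t) on [3/2, 2); t**(-4) on [2, ∞)
decompose at 3/2, 8/3; ℳ[f](s) sums the 3 pieces' integrals
on [0, 3/2): add ∫ 2**(3/4)*3**(1/4)*t**(1/4)/2·t^(s-1) dt
∫ over [3/2, 8/3) of sqrt(6)*sqrt(t)*log(sqrt(6)*sqrt(t)/2)/2·t^(s-1) joins the sum
between 8/3 and ∞ the integrand is 4/(9*t**2)·t^(s-1)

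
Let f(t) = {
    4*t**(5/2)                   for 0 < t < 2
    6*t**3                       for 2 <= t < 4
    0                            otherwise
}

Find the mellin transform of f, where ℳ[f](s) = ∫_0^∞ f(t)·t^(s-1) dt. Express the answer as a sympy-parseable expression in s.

integrate the 2 segments split at 2, then add the results
segment 0 to 2 holds 4*t**(5/2); add its integral
[2, 4) adds the kernel integral of 6*t**3

16*(24*2**(2*s)*(2*s + 5) - 3*2**s*(2*s + 5) + 2*2**(s + 1/2)*(s + 3))/((s + 3)*(2*s + 5))
  Re(s) > -5/2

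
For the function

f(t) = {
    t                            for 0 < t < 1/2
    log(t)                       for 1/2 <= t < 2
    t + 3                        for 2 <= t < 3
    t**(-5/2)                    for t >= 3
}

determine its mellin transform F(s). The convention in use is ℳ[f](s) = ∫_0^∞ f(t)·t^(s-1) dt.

(-270*2**(2*s)*s**2*(2*s - 5) + 54*2**(2*s)*s*(s + 1)*(2*s - 5)*log(2) - 162*2**(2*s)*s*(2*s - 5) - 54*2**(2*s)*(s + 1)*(2*s - 5) - 4*sqrt(3)*6**s*s**2*(s + 1) + 324*6**s*s**2*(2*s - 5) + 162*6**s*s*(2*s - 5) + 27*s**2*(2*s - 5) + 54*s*(s + 1)*(2*s - 5)*log(2) + (2*s - 5)*(54*s + 54))/(54*2**s*s**2*(s + 1)*(2*s - 5))
  -1 < Re(s) < 5/2

along the cuts 1/2, 2, 3, ℳ[f](s) splits into 4 integrals
piece [0, 1/2): integrate t against the kernel
on [1/2, 2): add ∫ log(t)·t^(s-1) dt
over [2, 3), the kernel integral of (t + 3) enters the sum
[3, ∞) adds the kernel integral of t**(-5/2)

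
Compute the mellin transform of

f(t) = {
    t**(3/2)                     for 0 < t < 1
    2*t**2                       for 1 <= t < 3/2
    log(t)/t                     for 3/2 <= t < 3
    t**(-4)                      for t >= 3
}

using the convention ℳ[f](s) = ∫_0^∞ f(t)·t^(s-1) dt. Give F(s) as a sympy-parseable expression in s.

integrate the 4 segments split at 1, 3/2, 3, then add the results
segment [0, 1) carries t**(3/2); integrate it
segment 1 to 3/2 holds 2*t**2; add its integral
on [3/2, 3) integrate f = log(t)/t against the kernel
the [3, ∞) slice contributes ∫ t**(-4)·t^(s-1) dt

(324*2**s*(s - 4)*(s + 2)*(s**2 - 2*s + 1) - 324*2**s*(s - 4)*(2*s + 3)*(s**2 - 2*s + 1) - 108*3**s*s*(s - 4)*(s + 2)*(2*s + 3)*log(3) + 108*3**s*s*(s - 4)*(s + 2)*(2*s + 3)*log(2) - 108*3**s*(s - 4)*(s + 2)*(2*s + 3)*log(2) + 108*3**s*(s - 4)*(s + 2)*(2*s + 3) + 108*3**s*(s - 4)*(s + 2)*(2*s + 3)*log(3) + 729*3**s*(s - 4)*(2*s + 3)*(s**2 - 2*s + 1) + 54*6**s*s*(s - 4)*(s + 2)*(2*s + 3)*log(3) - 54*6**s*(s - 4)*(s + 2)*(2*s + 3)*log(3) - 54*6**s*(s - 4)*(s + 2)*(2*s + 3) - 2*6**s*(s + 2)*(2*s + 3)*(s**2 - 2*s + 1))/(162*2**s*(s - 4)*(s + 2)*(2*s + 3)*(s**2 - 2*s + 1))
  -3/2 < Re(s) < 4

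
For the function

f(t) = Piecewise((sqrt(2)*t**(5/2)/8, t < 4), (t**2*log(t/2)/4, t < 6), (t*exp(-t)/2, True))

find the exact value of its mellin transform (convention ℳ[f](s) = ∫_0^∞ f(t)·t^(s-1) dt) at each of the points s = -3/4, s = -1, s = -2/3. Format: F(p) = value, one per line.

the common scale on t comes off first: t**(5/2) on [0, 2); t**2*log(t) on [2, 3); t*exp(-2*t) on [3, ∞)
the shared t-power comes off first: t**(3/2) on [0, 2); t*log(t) on [2, 3); exp(-2*t) on [3, ∞)
slice at 4, 6, transform all 3 pieces, and sum them
∫ over [0, 4) of sqrt(2)*t**(5/2)/8·t^(s-1) joins the sum
for t in [4, 6): the term is ∫ t**2*log(t/2)/4·t^(s-1)
on [6, ∞): add ∫ t*exp(-t)/2·t^(s-1) dt

F(-3/4) = -24*6**(1/4)/25 - 4*sqrt(2)*log(2)/5 + uppergamma(1/4, 6)/2 + 16*sqrt(2)/25 + 8/7 + 6*6**(1/4)*log(3)/5
F(-1) = -log(2) - 1/2 - Ei(-6)/2 + 2*sqrt(2)/3 + 3*log(3)/2
F(-2/3) = -27*6**(1/3)/32 - 3*2**(2/3)*log(2)/4 + uppergamma(1/3, 6)/2 + 9*2**(2/3)/16 + 12*2**(1/6)/11 + 9*6**(1/3)*log(3)/8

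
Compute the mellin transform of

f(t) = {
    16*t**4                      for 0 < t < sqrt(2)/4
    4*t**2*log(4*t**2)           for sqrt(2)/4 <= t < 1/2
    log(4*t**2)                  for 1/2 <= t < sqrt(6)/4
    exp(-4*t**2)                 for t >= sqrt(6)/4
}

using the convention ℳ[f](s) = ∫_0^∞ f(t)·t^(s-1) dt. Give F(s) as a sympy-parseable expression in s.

the common scale on t comes off first: t**4 on [0, sqrt(2)/2); t**2*log(t**2) on [sqrt(2)/2, 1); log(t**2) on [1, sqrt(6)/2); …
remove the power substitution first: t**2 on [0, 1/2); t*log(t) on [1/2, 1); log(t) on [1, 3/2); …
split f at sqrt(2)/4, 1/2, sqrt(6)/4: ℳ[f](s) collects 4 kernel integrals
on [0, sqrt(2)/4): add ∫ 16*t**4·t^(s-1) dt
∫ over [sqrt(2)/4, 1/2) of 4*t**2*log(4*t**2)·t^(s-1) joins the sum
segment [1/2, sqrt(6)/4) carries log(4*t**2); integrate it
∫ over [sqrt(6)/4, ∞) of exp(-4*t**2)·t^(s-1) joins the sum

(sqrt(2)/4)**s*(2*2**(s/2)*s**2*(s + 4)*(s**2 + 4*s + 4)*uppergamma(s/2, 3/2) - 8*2**(s/2)*s**2*(s + 4) + 8*2**(s/2)*(s + 4)*(s**2 + 4*s + 4) + 3**(s/2)*s*(s + 4)*(-4*log(2) + 4*log(3))*(s**2 + 4*s + 4) - 8*3**(s/2)*(s + 4)*(s**2 + 4*s + 4) + s**3*(s + 4)*log(4) + 4*s**2*(s + 4)*log(2) + 4*s**2*(s + 4) + s**2*(s**2 + 4*s + 4))/(4*s**2*(s + 4)*(s**2 + 4*s + 4))
  Re(s) > -4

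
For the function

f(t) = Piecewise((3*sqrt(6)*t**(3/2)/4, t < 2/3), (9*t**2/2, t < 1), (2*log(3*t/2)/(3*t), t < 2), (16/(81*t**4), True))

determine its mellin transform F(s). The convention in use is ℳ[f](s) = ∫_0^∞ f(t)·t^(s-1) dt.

back out the common scale on t: t**(3/2) on [0, 1); 2*t**2 on [1, 3/2); log(t)/t on [3/2, 3); …
treat the 4 regions marked off by 2/3, 1, 2 separately and sum
the [0, 2/3) slice contributes ∫ 3*sqrt(6)*t**(3/2)/4·t^(s-1) dt
the [2/3, 1) slice contributes ∫ 9*t**2/2·t^(s-1) dt
piece [1, 2): integrate 2*log(3*t/2)/(3*t) against the kernel
on [2, ∞) integrate f = 16/(81*t**4) against the kernel

(324*2**s*(s - 4)*(s + 2)*(s**2 - 2*s + 1) - 324*2**s*(s - 4)*(2*s + 3)*(s**2 - 2*s + 1) - 108*3**s*s*(s - 4)*(s + 2)*(2*s + 3)*log(3) + 108*3**s*s*(s - 4)*(s + 2)*(2*s + 3)*log(2) - 108*3**s*(s - 4)*(s + 2)*(2*s + 3)*log(2) + 108*3**s*(s - 4)*(s + 2)*(2*s + 3) + 108*3**s*(s - 4)*(s + 2)*(2*s + 3)*log(3) + 729*3**s*(s - 4)*(2*s + 3)*(s**2 - 2*s + 1) + 54*6**s*s*(s - 4)*(s + 2)*(2*s + 3)*log(3) - 54*6**s*(s - 4)*(s + 2)*(2*s + 3)*log(3) - 54*6**s*(s - 4)*(s + 2)*(2*s + 3) - 2*6**s*(s + 2)*(2*s + 3)*(s**2 - 2*s + 1))/(162*3**s*(s - 4)*(s + 2)*(2*s + 3)*(s**2 - 2*s + 1))
  -3/2 < Re(s) < 4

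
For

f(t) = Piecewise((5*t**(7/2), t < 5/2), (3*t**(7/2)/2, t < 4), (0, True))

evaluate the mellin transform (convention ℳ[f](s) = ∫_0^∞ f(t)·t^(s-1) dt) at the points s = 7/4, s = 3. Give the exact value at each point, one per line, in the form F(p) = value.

F(7/4) = 3125*2**(3/4)*5**(1/4)/96 + 2048*sqrt(2)/7
F(3) = 109375*sqrt(10)/1664 + 24576/13

the 2 pieces separated at 5/2 each add one integral
on [0, 5/2): add ∫ 5*t**(7/2)·t^(s-1) dt
over [5/2, 4), the kernel integral of 3*t**(7/2)/2 enters the sum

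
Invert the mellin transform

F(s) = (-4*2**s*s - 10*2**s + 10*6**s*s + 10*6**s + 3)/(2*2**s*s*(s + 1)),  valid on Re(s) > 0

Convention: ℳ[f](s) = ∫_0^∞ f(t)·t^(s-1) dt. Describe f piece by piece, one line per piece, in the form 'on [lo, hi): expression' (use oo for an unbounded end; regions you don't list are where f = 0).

summing 3 kernel integrals split by 1/2, 1 yields ℳ[f](s)
between 0 and 1/2 the integrand is 3/2·t^(s-1)
[1/2, 1) adds the kernel integral of 3*t
∫ 5·t^(s-1) over [1, 3)

on [0, 1/2): 3/2
on [1/2, 1): 3*t
on [1, 3): 5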